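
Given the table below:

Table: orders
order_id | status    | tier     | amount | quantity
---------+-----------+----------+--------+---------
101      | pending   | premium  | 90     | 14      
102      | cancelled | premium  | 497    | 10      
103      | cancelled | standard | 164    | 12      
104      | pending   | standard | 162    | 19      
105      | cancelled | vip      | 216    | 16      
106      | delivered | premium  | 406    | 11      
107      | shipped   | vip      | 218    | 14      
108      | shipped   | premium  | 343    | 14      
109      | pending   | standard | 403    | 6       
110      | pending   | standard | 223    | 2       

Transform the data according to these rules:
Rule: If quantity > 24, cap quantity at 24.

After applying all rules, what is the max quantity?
19

Step 1: Original maximum quantity = 19
Step 2: Check cap of 24 against maximum
Step 3: No records exceed the cap (max 19 <= cap 24), so no capping applies
Step 4: Maximum after transformation = 19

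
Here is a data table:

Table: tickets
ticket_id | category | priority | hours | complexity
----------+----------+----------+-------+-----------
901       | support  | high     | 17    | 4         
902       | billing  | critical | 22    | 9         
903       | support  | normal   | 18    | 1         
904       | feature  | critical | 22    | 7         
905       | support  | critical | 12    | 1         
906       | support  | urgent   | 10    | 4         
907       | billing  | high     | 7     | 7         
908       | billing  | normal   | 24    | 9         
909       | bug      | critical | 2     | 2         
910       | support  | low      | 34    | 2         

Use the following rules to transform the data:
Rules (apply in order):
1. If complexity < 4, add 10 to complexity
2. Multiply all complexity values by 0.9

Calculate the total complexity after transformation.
77.4

Step 1: Apply Rule 1 - Add 10 to records with complexity < 4
  - 4 records affected: 6 + (4 × 10) = 46
  - Unaffected records: 40
  - Sum after Rule 1: 86
Step 2: Apply Rule 2 - Multiply all by 0.9
  - 86 × 0.9 = 77.4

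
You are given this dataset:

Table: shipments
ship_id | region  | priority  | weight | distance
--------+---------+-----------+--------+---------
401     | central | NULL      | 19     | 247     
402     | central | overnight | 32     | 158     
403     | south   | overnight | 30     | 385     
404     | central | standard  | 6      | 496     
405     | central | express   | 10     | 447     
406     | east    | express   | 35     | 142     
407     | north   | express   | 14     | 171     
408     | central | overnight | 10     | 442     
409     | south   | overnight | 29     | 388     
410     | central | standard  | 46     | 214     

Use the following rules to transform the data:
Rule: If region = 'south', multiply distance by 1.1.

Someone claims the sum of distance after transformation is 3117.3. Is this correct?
No, the correct result is 3167.3.

Step 1: Calculate the correct sum after transformation
Step 2: Apply multiplier 1.1 to records where region = 'south'
Step 3: Correct result = 3167.3
Step 4: Claimed result = 3117.3
Step 5: 3167.3 ≠ 3117.3
Conclusion: The claimed result is incorrect. The correct answer is 3167.3.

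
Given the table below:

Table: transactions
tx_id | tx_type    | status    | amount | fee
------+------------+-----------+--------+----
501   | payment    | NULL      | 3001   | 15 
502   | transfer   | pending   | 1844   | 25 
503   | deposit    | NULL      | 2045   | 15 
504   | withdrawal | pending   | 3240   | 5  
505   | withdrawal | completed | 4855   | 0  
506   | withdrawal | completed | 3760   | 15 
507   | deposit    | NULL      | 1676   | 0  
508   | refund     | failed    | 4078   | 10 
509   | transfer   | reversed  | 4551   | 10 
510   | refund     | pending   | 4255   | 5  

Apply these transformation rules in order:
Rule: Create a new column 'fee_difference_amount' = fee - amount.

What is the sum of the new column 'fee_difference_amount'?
-33205

Step 1: For each record, compute fee - amount
Example calculations:
  15 - 3001 = -2986
  25 - 1844 = -1819
  15 - 2045 = -2030
  ...
Step 2: Sum all derived values
Step 3: Total = -33205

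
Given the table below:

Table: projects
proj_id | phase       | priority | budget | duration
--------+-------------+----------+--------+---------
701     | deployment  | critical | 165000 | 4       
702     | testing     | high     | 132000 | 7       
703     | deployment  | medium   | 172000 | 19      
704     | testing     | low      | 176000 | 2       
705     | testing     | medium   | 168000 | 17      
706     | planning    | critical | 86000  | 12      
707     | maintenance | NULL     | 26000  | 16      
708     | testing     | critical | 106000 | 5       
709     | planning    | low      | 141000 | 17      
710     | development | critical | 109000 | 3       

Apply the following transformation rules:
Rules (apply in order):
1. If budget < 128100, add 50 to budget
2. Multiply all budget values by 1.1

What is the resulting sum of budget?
1409320.0

Step 1: Apply Rule 1 - Add 50 to records with budget < 128100
  - 4 records affected: 327000 + (4 × 50) = 327200
  - Unaffected records: 954000
  - Sum after Rule 1: 1281200
Step 2: Apply Rule 2 - Multiply all by 1.1
  - 1281200 × 1.1 = 1409320.0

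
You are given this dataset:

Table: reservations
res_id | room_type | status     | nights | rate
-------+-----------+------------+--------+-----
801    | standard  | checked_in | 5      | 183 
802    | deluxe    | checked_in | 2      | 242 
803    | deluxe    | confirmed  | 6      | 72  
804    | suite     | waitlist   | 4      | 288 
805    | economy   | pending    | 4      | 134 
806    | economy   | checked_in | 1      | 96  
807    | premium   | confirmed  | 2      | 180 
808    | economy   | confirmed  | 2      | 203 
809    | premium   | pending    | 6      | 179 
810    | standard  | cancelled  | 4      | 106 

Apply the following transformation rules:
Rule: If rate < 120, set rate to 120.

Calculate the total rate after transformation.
1769

Step 1: 3 records have rate < 120
Step 2: These records originally summed to 274
Step 3: After setting to minimum: 3 × 120 = 360
Step 4: Unaffected records sum: 1409
Step 5: Final sum = 360 + 1409 = 1769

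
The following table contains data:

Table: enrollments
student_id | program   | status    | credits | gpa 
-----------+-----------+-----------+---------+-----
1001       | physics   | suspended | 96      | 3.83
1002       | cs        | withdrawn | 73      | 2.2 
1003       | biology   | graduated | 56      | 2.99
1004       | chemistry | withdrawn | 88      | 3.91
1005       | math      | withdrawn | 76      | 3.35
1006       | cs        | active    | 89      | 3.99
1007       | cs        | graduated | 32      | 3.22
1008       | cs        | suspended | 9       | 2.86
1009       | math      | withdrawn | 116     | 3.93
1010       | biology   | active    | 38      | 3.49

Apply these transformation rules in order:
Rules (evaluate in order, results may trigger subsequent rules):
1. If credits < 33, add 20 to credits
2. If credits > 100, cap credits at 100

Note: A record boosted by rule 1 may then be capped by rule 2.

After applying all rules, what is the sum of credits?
697

Step 1: Apply rule 1 to records with credits < 33
  - 2 records get bonus of 20
  - Of these, 0 records then exceed 100 and get capped
Step 2: Apply rule 2 to records with credits > 100
  - 1 records (original) are capped
Step 3: Calculate final sum = 697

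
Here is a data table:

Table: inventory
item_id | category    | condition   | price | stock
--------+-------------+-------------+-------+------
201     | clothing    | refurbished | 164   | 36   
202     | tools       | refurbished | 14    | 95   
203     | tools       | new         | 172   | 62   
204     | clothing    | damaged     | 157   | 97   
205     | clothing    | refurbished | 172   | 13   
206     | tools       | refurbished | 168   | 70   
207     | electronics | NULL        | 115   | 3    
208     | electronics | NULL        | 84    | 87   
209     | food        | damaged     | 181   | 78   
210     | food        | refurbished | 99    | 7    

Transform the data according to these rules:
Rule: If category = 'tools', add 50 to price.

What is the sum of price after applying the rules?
1476

Step 1: Count records where category = 'tools': 3
Step 2: Total bonus added: 3 × 50 = 150
Step 3: Original sum of price: 1326
Step 4: Final sum = 1326 + 150 = 1476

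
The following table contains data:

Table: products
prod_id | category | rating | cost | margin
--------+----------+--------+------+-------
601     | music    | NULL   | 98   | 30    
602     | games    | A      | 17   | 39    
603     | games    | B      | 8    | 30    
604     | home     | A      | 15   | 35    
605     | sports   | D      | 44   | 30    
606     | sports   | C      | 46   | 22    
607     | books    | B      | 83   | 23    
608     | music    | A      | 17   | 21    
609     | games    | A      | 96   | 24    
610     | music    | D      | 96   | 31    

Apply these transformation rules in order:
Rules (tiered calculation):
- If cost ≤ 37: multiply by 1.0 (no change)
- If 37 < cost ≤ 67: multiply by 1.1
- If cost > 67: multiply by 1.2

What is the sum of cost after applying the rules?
603.6

Step 1: Tier 1 (cost ≤ 37): 4 records, sum = 57 × 1.0 = 57.0
Step 2: Tier 2 (37 < cost ≤ 67): 2 records, sum = 90 × 1.1 = 99.0
Step 3: Tier 3 (cost > 67): 4 records, sum = 373 × 1.2 = 447.6
Step 4: Final sum = 57.0 + 99.0 + 447.6 = 603.6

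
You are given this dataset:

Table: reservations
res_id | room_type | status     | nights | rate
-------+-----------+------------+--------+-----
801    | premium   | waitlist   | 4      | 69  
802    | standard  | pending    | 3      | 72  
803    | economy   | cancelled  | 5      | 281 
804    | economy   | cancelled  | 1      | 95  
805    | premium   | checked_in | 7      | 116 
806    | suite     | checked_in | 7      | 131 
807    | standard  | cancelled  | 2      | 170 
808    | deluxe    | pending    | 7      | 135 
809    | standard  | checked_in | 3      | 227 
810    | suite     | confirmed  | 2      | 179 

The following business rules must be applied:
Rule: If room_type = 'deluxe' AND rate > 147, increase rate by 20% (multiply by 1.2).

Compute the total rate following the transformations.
1475

Step 1: Find records where room_type = 'deluxe' AND rate > 147
Step 2: 0 records match, summing to 0
Step 3: After multiplier: 0 × 1.2 = 0.0
Step 4: Unaffected records sum: 1475
Step 5: Final sum = 0.0 + 1475 = 1475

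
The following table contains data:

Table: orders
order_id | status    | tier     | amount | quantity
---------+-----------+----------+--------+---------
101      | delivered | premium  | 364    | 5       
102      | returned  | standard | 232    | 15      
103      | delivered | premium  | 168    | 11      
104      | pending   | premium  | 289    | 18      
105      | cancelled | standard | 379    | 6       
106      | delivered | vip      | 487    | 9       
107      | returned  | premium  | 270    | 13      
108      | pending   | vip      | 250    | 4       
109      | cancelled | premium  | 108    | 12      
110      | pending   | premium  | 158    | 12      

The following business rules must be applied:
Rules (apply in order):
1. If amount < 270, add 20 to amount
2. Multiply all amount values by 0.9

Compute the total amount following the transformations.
2524.5

Step 1: Apply Rule 1 - Add 20 to records with amount < 270
  - 5 records affected: 916 + (5 × 20) = 1016
  - Unaffected records: 1789
  - Sum after Rule 1: 2805
Step 2: Apply Rule 2 - Multiply all by 0.9
  - 2805 × 0.9 = 2524.5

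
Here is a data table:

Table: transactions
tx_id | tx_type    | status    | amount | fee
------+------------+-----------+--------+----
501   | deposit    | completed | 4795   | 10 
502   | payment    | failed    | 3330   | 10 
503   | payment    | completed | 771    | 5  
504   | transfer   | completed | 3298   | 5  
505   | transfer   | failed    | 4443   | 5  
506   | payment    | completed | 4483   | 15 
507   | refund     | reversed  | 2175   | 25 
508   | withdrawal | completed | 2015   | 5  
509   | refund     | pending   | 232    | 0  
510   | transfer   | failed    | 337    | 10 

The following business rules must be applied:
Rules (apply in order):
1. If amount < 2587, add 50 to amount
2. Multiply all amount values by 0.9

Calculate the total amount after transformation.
23516.1

Step 1: Apply Rule 1 - Add 50 to records with amount < 2587
  - 5 records affected: 5530 + (5 × 50) = 5780
  - Unaffected records: 20349
  - Sum after Rule 1: 26129
Step 2: Apply Rule 2 - Multiply all by 0.9
  - 26129 × 0.9 = 23516.1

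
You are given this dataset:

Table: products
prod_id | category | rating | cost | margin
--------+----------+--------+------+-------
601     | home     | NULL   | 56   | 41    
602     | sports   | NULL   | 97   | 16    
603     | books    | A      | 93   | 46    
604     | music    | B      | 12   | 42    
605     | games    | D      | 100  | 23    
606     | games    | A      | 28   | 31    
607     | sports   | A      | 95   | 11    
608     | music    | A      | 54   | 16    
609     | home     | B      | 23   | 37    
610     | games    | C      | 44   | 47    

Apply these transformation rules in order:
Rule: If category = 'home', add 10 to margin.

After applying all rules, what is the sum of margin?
330

Step 1: Count records where category = 'home': 2
Step 2: Total bonus added: 2 × 10 = 20
Step 3: Original sum of margin: 310
Step 4: Final sum = 310 + 20 = 330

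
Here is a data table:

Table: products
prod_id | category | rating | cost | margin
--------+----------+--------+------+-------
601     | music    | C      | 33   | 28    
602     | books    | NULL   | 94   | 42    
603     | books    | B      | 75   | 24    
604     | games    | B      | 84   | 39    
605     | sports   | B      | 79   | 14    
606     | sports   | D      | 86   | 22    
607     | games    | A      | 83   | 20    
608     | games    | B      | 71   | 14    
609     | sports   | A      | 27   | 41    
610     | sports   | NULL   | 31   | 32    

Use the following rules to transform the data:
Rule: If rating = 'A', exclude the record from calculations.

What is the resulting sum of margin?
215

Step 1: Identify records where rating = 'A'
Step 2: The excluded records sum to 61
Step 3: Original total margin = 276
Step 4: Remaining total = 276 - 61 = 215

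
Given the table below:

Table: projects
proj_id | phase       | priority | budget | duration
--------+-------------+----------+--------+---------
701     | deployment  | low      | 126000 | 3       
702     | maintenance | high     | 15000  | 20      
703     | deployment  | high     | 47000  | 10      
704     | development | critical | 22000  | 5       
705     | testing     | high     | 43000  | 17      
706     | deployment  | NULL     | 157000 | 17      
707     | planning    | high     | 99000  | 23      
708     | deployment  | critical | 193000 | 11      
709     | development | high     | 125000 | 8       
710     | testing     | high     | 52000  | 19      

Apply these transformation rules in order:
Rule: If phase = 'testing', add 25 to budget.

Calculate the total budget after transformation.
879050

Step 1: Count records where phase = 'testing': 2
Step 2: Total bonus added: 2 × 25 = 50
Step 3: Original sum of budget: 879000
Step 4: Final sum = 879000 + 50 = 879050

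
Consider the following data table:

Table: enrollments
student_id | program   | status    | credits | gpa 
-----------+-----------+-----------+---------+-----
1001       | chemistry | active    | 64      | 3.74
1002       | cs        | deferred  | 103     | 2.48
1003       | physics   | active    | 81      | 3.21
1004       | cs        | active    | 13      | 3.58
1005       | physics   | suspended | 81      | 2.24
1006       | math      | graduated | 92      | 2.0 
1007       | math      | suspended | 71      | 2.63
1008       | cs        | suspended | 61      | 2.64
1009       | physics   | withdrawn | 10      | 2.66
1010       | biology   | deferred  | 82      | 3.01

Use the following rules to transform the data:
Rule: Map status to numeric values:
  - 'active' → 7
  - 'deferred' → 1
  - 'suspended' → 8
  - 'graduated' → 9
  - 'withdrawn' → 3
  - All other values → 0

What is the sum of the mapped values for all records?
59

Step 1: Apply mapping to each record
Step 2: Count by status:
  'active': 3 records × 7 = 21
  'deferred': 2 records × 1 = 2
  'suspended': 3 records × 8 = 24
  'graduated': 1 records × 9 = 9
  'withdrawn': 1 records × 3 = 3
Step 3: Sum all mapped values = 59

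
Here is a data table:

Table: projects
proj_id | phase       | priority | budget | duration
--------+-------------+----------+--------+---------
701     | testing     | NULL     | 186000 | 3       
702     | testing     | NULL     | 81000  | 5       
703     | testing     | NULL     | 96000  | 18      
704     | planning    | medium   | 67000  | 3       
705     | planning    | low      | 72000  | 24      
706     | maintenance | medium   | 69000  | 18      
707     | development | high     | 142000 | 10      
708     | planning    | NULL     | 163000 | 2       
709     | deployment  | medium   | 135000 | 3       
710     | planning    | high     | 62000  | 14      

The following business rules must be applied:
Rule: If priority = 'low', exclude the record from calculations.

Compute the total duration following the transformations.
76

Step 1: Identify records where priority = 'low'
Step 2: The excluded records sum to 24
Step 3: Original total duration = 100
Step 4: Remaining total = 100 - 24 = 76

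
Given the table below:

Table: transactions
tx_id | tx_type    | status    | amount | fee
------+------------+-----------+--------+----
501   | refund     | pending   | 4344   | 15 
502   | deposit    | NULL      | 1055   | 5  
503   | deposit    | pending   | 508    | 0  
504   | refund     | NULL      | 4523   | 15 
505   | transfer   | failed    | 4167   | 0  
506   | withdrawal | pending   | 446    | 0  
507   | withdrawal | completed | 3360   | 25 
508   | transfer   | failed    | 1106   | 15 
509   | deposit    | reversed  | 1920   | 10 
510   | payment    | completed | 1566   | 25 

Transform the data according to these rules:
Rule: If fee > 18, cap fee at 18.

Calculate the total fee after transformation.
96

Step 1: 2 records have fee > 18
Step 2: These records originally summed to 50
Step 3: After capping: 2 × 18 = 36
Step 4: Unaffected records sum: 60
Step 5: Final sum = 36 + 60 = 96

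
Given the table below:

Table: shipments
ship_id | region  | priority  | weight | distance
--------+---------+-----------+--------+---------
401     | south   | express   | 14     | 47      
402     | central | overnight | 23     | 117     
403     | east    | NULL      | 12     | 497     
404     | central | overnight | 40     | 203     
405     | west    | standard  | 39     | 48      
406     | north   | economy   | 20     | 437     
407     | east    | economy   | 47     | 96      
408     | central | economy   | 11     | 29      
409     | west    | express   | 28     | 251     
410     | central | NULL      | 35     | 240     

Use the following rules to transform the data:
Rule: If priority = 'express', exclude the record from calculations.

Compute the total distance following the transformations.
1667

Step 1: Identify records where priority = 'express'
Step 2: The excluded records sum to 298
Step 3: Original total distance = 1965
Step 4: Remaining total = 1965 - 298 = 1667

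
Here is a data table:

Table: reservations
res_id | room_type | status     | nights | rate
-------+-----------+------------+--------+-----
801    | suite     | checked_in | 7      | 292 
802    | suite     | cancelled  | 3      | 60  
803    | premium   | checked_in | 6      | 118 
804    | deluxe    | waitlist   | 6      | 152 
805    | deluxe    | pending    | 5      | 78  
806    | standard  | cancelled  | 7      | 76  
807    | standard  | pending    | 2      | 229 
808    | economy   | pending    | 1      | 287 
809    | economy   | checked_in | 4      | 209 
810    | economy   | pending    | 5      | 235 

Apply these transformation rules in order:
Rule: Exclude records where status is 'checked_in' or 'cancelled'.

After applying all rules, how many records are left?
5

Step 1: Count records to exclude
  - 3 (checked_in) + 2 (cancelled) = 5 records
Step 2: Total records: 10
Step 3: Remaining = 10 - 5 = 5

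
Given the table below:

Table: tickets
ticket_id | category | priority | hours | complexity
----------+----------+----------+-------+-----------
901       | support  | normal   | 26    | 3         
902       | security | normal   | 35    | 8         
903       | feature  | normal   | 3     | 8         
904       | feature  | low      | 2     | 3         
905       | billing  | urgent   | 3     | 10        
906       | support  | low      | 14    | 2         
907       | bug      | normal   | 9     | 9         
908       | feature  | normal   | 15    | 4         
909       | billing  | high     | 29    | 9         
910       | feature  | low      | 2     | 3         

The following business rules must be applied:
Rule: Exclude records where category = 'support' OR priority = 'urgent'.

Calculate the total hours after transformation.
95

Step 1: Find records where category = 'support' OR priority = 'urgent'
Step 2: 3 records match, summing to 43
Step 3: Original sum: 138
Step 4: Remaining sum = 138 - 43 = 95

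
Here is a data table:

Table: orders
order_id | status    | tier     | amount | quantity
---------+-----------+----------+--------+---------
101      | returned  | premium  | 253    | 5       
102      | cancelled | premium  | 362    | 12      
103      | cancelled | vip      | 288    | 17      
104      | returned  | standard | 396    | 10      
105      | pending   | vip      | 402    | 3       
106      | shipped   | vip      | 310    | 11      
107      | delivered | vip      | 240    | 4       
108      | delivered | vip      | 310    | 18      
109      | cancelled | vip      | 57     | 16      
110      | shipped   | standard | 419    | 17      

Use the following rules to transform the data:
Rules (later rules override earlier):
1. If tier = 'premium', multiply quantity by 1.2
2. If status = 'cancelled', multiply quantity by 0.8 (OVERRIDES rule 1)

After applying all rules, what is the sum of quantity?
105.0

Step 1: Rule 2 takes priority for records with status = 'cancelled'
  - 3 records: 45 × 0.8 = 36.0
Step 2: Rule 1 applies to remaining records with tier = 'premium'
  - 1 records: 5 × 1.2 = 6.0
Step 3: Other records unchanged: 63
Step 4: Final sum = 36.0 + 6.0 + 63 = 105.0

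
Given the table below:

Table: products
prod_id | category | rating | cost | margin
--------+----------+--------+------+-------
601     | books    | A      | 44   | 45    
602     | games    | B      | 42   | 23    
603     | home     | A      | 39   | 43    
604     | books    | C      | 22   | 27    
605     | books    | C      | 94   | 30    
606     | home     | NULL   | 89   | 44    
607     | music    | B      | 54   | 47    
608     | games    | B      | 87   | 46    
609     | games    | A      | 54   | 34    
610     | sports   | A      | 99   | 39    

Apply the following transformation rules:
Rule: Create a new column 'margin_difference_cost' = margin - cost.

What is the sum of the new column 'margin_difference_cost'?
-246

Step 1: For each record, compute margin - cost
Example calculations:
  45 - 44 = 1
  23 - 42 = -19
  43 - 39 = 4
  ...
Step 2: Sum all derived values
Step 3: Total = -246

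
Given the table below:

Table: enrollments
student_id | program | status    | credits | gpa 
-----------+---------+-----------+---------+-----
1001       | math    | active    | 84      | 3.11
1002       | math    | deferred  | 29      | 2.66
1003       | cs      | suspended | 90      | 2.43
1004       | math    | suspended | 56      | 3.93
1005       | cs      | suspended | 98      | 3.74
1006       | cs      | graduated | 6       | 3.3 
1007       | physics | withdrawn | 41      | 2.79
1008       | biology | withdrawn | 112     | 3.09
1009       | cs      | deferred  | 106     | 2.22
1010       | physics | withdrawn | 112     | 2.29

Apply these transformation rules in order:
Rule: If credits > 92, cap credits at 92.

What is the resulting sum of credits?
674

Step 1: 4 records have credits > 92
Step 2: These records originally summed to 428
Step 3: After capping: 4 × 92 = 368
Step 4: Unaffected records sum: 306
Step 5: Final sum = 368 + 306 = 674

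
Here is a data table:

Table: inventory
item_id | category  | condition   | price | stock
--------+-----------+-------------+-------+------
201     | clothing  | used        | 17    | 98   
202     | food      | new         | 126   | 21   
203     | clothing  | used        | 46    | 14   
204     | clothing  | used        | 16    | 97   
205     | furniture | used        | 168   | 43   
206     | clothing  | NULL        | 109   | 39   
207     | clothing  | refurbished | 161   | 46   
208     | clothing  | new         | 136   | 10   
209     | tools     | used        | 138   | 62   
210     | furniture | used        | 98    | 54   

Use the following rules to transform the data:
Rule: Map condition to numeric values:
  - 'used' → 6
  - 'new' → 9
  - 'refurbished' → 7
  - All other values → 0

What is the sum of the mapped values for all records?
61

Step 1: Apply mapping to each record
Step 2: Count by status:
  'used': 6 records × 6 = 36
  'new': 2 records × 9 = 18
  'refurbished': 1 records × 7 = 7
Step 3: Sum all mapped values = 61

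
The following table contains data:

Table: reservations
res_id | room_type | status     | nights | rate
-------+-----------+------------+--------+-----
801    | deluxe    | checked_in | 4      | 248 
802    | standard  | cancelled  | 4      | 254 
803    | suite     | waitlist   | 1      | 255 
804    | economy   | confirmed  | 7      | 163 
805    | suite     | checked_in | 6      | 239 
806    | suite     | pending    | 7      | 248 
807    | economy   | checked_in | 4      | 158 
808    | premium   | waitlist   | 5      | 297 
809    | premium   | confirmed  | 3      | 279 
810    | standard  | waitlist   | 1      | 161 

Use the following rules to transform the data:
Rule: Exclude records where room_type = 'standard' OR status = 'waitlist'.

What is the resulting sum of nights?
31

Step 1: Find records where room_type = 'standard' OR status = 'waitlist'
Step 2: 4 records match, summing to 11
Step 3: Original sum: 42
Step 4: Remaining sum = 42 - 11 = 31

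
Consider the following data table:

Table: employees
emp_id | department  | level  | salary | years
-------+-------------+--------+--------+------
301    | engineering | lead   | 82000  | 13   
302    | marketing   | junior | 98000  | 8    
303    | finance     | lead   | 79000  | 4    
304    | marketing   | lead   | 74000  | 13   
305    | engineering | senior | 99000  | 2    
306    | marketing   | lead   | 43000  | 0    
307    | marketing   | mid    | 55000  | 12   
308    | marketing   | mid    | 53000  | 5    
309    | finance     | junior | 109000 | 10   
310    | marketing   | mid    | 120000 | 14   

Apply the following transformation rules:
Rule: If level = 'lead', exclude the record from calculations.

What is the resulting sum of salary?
534000

Step 1: Identify records where level = 'lead'
Step 2: The excluded records sum to 278000
Step 3: Original total salary = 812000
Step 4: Remaining total = 812000 - 278000 = 534000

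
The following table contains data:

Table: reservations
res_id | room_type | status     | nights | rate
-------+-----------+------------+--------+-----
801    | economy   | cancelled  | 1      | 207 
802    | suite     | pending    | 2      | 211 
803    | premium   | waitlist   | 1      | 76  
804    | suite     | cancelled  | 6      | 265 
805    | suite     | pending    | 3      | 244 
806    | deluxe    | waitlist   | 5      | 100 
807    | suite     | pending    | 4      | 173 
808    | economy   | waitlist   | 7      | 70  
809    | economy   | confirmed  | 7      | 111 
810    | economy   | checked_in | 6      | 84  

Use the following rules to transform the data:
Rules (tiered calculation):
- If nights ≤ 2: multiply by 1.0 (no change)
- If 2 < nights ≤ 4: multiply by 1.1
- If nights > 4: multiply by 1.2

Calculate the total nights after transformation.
48.9

Step 1: Tier 1 (nights ≤ 2): 3 records, sum = 4 × 1.0 = 4.0
Step 2: Tier 2 (2 < nights ≤ 4): 2 records, sum = 7 × 1.1 = 7.7
Step 3: Tier 3 (nights > 4): 5 records, sum = 31 × 1.2 = 37.2
Step 4: Final sum = 4.0 + 7.7 + 37.2 = 48.9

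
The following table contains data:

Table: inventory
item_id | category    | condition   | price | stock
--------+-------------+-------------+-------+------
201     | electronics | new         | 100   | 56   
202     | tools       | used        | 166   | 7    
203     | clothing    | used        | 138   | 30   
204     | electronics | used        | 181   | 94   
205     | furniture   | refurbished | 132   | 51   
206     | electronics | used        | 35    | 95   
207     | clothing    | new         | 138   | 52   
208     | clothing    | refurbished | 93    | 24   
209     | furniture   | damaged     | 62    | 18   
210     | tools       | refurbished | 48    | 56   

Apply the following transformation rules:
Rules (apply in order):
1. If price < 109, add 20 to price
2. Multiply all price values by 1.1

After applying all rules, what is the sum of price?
1312.3

Step 1: Apply Rule 1 - Add 20 to records with price < 109
  - 5 records affected: 338 + (5 × 20) = 438
  - Unaffected records: 755
  - Sum after Rule 1: 1193
Step 2: Apply Rule 2 - Multiply all by 1.1
  - 1193 × 1.1 = 1312.3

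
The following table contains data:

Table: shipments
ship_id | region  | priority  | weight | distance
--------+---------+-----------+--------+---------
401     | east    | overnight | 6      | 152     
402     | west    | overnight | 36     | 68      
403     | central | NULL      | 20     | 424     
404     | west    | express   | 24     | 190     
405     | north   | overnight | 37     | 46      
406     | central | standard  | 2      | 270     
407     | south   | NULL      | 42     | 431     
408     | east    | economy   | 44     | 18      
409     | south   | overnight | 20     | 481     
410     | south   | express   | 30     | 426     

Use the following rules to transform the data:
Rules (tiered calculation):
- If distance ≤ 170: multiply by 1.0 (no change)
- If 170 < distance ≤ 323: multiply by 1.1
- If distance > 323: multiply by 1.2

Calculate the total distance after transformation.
2904.4

Step 1: Tier 1 (distance ≤ 170): 4 records, sum = 284 × 1.0 = 284.0
Step 2: Tier 2 (170 < distance ≤ 323): 2 records, sum = 460 × 1.1 = 506.0
Step 3: Tier 3 (distance > 323): 4 records, sum = 1762 × 1.2 = 2114.4
Step 4: Final sum = 284.0 + 506.0 + 2114.4 = 2904.4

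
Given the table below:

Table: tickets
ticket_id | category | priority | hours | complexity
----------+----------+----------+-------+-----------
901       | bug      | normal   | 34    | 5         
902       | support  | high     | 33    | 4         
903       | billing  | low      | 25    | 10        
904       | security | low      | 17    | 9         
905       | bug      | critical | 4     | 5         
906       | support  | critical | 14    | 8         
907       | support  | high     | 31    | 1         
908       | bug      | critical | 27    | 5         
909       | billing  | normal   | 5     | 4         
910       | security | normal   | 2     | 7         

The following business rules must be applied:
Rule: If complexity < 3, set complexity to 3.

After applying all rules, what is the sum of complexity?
60

Step 1: 1 records have complexity < 3
Step 2: These records originally summed to 1
Step 3: After setting to minimum: 1 × 3 = 3
Step 4: Unaffected records sum: 57
Step 5: Final sum = 3 + 57 = 60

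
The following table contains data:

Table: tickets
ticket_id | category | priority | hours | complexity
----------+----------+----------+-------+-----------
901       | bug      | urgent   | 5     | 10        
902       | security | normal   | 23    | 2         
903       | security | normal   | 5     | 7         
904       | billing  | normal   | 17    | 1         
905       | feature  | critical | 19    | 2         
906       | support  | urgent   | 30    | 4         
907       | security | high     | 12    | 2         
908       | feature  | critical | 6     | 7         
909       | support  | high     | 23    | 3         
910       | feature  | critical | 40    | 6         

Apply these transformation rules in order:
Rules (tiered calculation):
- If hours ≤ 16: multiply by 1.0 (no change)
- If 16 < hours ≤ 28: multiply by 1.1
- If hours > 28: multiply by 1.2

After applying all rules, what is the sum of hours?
202.2

Step 1: Tier 1 (hours ≤ 16): 4 records, sum = 28 × 1.0 = 28.0
Step 2: Tier 2 (16 < hours ≤ 28): 4 records, sum = 82 × 1.1 = 90.2
Step 3: Tier 3 (hours > 28): 2 records, sum = 70 × 1.2 = 84.0
Step 4: Final sum = 28.0 + 90.2 + 84.0 = 202.2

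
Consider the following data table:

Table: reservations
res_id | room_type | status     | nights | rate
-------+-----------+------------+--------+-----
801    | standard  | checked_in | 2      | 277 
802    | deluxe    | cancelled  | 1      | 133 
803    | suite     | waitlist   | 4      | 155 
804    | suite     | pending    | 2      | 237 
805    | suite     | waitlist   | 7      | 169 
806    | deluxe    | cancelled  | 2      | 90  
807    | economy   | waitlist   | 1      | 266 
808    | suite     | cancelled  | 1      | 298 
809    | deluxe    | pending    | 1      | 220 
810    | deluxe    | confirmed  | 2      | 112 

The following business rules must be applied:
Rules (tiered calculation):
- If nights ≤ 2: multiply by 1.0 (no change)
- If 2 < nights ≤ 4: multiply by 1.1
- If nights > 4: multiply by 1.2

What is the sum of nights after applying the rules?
24.8

Step 1: Tier 1 (nights ≤ 2): 8 records, sum = 12 × 1.0 = 12.0
Step 2: Tier 2 (2 < nights ≤ 4): 1 records, sum = 4 × 1.1 = 4.4
Step 3: Tier 3 (nights > 4): 1 records, sum = 7 × 1.2 = 8.4
Step 4: Final sum = 12.0 + 4.4 + 8.4 = 24.8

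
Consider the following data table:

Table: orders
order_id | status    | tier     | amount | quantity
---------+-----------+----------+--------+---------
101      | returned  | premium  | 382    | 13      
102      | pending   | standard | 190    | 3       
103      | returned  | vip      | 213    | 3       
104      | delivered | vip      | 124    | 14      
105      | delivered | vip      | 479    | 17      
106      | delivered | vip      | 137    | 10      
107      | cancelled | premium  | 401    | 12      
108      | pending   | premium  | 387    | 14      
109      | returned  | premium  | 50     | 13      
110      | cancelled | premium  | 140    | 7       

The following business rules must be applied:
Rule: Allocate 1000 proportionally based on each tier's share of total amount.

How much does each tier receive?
premium: 543.35, standard: 75.91, vip: 380.74

Step 1: Calculate total amount = 2503
Step 2: Calculate each tier's proportion:
  premium: 1360/2503 = 54.33% → 543.35
  standard: 190/2503 = 7.59% → 75.91
  vip: 953/2503 = 38.07% → 380.74
Step 3: Verify: sum of allocations ≈ 1000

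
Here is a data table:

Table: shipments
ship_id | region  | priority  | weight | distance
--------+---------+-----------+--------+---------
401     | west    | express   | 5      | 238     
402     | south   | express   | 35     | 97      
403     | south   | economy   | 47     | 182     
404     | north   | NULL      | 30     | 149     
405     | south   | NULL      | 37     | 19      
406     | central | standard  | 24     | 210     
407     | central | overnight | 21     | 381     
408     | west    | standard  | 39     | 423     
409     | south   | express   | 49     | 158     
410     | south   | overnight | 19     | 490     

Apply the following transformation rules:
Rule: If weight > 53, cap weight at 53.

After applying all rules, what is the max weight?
49

Step 1: Original maximum weight = 49
Step 2: Check cap of 53 against maximum
Step 3: No records exceed the cap (max 49 <= cap 53), so no capping applies
Step 4: Maximum after transformation = 49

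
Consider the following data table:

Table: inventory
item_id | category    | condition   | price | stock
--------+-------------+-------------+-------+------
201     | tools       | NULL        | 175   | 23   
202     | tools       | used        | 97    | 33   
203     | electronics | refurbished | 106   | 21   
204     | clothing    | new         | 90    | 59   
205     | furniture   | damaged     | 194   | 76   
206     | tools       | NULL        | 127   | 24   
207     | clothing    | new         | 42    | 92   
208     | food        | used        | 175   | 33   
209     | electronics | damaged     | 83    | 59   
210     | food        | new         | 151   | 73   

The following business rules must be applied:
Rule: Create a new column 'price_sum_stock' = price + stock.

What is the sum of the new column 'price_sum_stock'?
1733

Step 1: For each record, compute price + stock
Example calculations:
  175 + 23 = 198
  97 + 33 = 130
  106 + 21 = 127
  ...
Step 2: Sum all derived values
Step 3: Total = 1733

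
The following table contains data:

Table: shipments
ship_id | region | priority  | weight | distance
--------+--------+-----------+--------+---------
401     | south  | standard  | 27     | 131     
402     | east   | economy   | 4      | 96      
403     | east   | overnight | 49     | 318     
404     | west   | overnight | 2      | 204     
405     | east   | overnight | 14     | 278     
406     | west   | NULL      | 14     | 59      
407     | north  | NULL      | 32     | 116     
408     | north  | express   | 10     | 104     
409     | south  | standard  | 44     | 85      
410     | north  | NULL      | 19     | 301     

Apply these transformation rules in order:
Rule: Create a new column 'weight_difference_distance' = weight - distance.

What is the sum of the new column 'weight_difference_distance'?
-1477

Step 1: For each record, compute weight - distance
Example calculations:
  27 - 131 = -104
  4 - 96 = -92
  49 - 318 = -269
  ...
Step 2: Sum all derived values
Step 3: Total = -1477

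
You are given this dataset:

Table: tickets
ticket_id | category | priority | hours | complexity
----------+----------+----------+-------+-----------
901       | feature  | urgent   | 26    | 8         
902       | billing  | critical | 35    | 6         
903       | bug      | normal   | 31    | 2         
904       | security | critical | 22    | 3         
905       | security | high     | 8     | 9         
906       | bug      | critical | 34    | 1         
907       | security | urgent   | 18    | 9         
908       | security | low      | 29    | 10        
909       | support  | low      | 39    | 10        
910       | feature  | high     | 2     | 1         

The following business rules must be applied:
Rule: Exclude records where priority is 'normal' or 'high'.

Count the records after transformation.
7

Step 1: Count records to exclude
  - 1 (normal) + 2 (high) = 3 records
Step 2: Total records: 10
Step 3: Remaining = 10 - 3 = 7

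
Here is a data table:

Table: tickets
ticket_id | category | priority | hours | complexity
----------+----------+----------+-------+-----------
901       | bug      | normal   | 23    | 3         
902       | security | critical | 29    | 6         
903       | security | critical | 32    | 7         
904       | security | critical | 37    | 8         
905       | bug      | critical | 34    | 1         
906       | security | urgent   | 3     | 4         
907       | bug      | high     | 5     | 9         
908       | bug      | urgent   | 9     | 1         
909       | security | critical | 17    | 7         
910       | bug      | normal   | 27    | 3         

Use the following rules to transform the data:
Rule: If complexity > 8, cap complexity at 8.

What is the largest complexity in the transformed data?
8

Step 1: Original maximum complexity = 9
Step 2: Apply cap at 8
Step 3: 1 records had complexity > 8 and were capped
Step 4: Maximum after transformation = 8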